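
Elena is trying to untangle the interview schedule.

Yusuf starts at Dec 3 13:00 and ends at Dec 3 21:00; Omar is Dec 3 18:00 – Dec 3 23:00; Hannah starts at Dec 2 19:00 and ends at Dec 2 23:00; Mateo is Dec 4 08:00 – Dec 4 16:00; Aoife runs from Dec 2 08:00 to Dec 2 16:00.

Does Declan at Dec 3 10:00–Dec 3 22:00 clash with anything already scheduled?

Yes — it overlaps Omar, Yusuf

Aoife: ends Dec 2 16:00 at or before Declan starts Dec 3 10:00 → clear.
Hannah: ends Dec 2 23:00 at or before Declan starts Dec 3 10:00 → clear.
Yusuf: starts Dec 3 13:00 before Declan ends Dec 3 22:00, and ends Dec 3 21:00 after Declan starts Dec 3 10:00 → overlap.
Omar: starts Dec 3 18:00 before Declan ends Dec 3 22:00, and ends Dec 3 23:00 after Declan starts Dec 3 10:00 → overlap.
Mateo: starts Dec 4 08:00 at or after Declan ends Dec 3 22:00 → clear.
Declan overlaps Omar, Yusuf.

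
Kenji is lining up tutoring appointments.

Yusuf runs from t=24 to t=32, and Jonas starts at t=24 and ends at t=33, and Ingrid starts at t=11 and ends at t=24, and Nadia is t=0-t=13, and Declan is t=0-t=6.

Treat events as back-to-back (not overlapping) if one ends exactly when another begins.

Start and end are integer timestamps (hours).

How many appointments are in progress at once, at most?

Walk through starts and ends in time order (an end at T is processed before a start at T):
t=0 start Declan → 1
t=0 start Nadia → 2
t=6 end Declan → 1
t=11 start Ingrid → 2
t=13 end Nadia → 1
t=24 end Ingrid → 0
t=24 start Jonas → 1
t=24 start Yusuf → 2
t=32 end Yusuf → 1
t=33 end Jonas → 0
Peak is 2, at t=0 (Declan, Nadia).

2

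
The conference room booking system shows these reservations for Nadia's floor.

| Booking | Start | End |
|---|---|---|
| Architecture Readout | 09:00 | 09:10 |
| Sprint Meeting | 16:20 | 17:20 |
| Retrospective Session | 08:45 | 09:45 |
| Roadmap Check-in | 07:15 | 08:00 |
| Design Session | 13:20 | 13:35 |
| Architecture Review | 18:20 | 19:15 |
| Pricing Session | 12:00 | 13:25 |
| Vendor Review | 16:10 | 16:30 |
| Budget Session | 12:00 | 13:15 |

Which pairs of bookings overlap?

Architecture Readout & Retrospective Session, Budget Session & Pricing Session, Design Session & Pricing Session, Sprint Meeting & Vendor Review

Sorted by start: Roadmap Check-in, Retrospective Session, Architecture Readout, Pricing Session, Budget Session, Design Session, Vendor Review, Sprint Meeting, Architecture Review.
Retrospective Session starts after Roadmap Check-in ends; Roadmap Check-in is clear from here.
Architecture Readout starts before Retrospective Session ends → Retrospective Session and Architecture Readout overlap.
Pricing Session starts after Retrospective Session ends; Retrospective Session is clear from here.
Pricing Session starts after Architecture Readout ends; Architecture Readout is clear from here.
Budget Session starts before Pricing Session ends → Pricing Session and Budget Session overlap.
Design Session starts before Pricing Session ends → Pricing Session and Design Session overlap.
Vendor Review starts after Pricing Session ends; Pricing Session is clear from here.
Design Session starts after Budget Session ends; Budget Session is clear from here.
Vendor Review starts after Design Session ends; Design Session is clear from here.
Sprint Meeting starts before Vendor Review ends → Vendor Review and Sprint Meeting overlap.
Architecture Review starts after Vendor Review ends.
Architecture Review starts after Sprint Meeting ends.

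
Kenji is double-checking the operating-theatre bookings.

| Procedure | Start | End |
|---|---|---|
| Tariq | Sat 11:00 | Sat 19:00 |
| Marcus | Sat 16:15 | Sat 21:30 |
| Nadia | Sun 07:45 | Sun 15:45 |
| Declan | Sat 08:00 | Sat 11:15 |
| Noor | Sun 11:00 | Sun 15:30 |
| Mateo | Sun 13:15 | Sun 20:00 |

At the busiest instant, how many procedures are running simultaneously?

3

Sweep the timeline, counting +1 at each start and −1 at each end (ends before starts at a tie):
Sat 08:00 start Declan → 1
Sat 11:00 start Tariq → 2
Sat 11:15 end Declan → 1
Sat 16:15 start Marcus → 2
Sat 19:00 end Tariq → 1
Sat 21:30 end Marcus → 0
Sun 07:45 start Nadia → 1
Sun 11:00 start Noor → 2
Sun 13:15 start Mateo → 3
Sun 15:30 end Noor → 2
Sun 15:45 end Nadia → 1
Sun 20:00 end Mateo → 0
Peak is 3, at Sun 13:15 (Mateo, Nadia, Noor).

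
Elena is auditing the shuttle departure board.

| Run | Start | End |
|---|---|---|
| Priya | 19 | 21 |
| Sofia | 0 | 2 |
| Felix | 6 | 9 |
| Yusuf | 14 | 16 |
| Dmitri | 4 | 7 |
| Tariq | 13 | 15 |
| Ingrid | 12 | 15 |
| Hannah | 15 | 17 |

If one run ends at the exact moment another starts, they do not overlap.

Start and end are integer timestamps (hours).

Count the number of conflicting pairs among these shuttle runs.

Sorted by start: Sofia, Dmitri, Felix, Ingrid, Tariq, Yusuf, Hannah, Priya.
Dmitri starts after Sofia ends, so nothing later overlaps Sofia either.
Felix starts before Dmitri ends → Dmitri and Felix overlap.
Ingrid starts after Dmitri ends, so nothing later overlaps Dmitri either.
Ingrid starts after Felix ends, so nothing later overlaps Felix either.
Tariq starts before Ingrid ends → Ingrid and Tariq overlap.
Yusuf starts before Ingrid ends → Ingrid and Yusuf overlap.
Hannah starts exactly when Ingrid ends (back-to-back, no overlap), so nothing later overlaps Ingrid either.
Yusuf starts before Tariq ends → Tariq and Yusuf overlap.
Hannah starts exactly when Tariq ends (back-to-back, no overlap), so nothing later overlaps Tariq either.
Hannah starts before Yusuf ends → Yusuf and Hannah overlap.
Priya starts after Yusuf ends.
Priya starts after Hannah ends.
Overlapping pairs: Dmitri & Felix, Hannah & Yusuf, Ingrid & Tariq, Ingrid & Yusuf, Tariq & Yusuf — 5 in total.

5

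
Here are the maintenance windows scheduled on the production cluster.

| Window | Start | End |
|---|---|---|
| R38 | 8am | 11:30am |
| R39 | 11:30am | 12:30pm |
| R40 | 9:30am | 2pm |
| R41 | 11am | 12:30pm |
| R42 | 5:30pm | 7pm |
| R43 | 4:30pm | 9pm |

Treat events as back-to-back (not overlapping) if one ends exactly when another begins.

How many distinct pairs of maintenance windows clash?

6

Two intervals overlap when each starts before the other ends.
Sorted by start: R38, R40, R41, R39, R43, R42.
R40 starts before R38 ends → R38 and R40 overlap.
R41 starts before R38 ends → R38 and R41 overlap.
R39 starts exactly when R38 ends (back-to-back, no overlap), so R38 has no further overlaps.
R41 starts before R40 ends → R40 and R41 overlap.
R39 starts before R40 ends → R40 and R39 overlap.
R43 starts after R40 ends, so R40 has no further overlaps.
R39 starts before R41 ends → R41 and R39 overlap.
R43 starts after R41 ends, so R41 has no further overlaps.
R43 starts after R39 ends, so R39 has no further overlaps.
R42 starts before R43 ends → R43 and R42 overlap.
Overlapping pairs: R38 & R40, R38 & R41, R39 & R40, R39 & R41, R40 & R41, R42 & R43 — 6 in total.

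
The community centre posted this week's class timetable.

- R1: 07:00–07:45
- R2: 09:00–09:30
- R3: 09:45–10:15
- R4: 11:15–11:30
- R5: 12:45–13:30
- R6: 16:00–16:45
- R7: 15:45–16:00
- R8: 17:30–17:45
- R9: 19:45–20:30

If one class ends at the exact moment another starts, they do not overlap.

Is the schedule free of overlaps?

Yes

Sorted by start: R1, R2, R3, R4, R5, R7, R6, R8, R9.
R2 starts after R1 ends, so nothing later overlaps R1 either.
R3 starts after R2 ends, so nothing later overlaps R2 either.
R4 starts after R3 ends, so nothing later overlaps R3 either.
R5 starts after R4 ends, so nothing later overlaps R4 either.
R7 starts after R5 ends, so nothing later overlaps R5 either.
R6 starts exactly when R7 ends (back-to-back, no overlap), so nothing later overlaps R7 either.
R8 starts after R6 ends, so nothing later overlaps R6 either.
R9 starts after R8 ends.
Every pair is clear; the schedule has no overlaps.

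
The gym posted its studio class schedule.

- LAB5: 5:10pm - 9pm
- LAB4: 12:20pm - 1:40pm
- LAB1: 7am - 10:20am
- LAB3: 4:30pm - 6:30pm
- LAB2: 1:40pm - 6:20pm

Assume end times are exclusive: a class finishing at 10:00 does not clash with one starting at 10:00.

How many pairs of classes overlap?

3

Sorted by start: LAB1, LAB4, LAB2, LAB3, LAB5.
LAB4 starts after LAB1 ends, so LAB1 has no further overlaps.
LAB2 starts exactly when LAB4 ends (back-to-back, no overlap), so LAB4 has no further overlaps.
LAB3 starts before LAB2 ends → LAB2 and LAB3 overlap.
LAB5 starts before LAB2 ends → LAB2 and LAB5 overlap.
LAB5 starts before LAB3 ends → LAB3 and LAB5 overlap.
Overlapping pairs: LAB2 & LAB3, LAB2 & LAB5, LAB3 & LAB5 — 3 in total.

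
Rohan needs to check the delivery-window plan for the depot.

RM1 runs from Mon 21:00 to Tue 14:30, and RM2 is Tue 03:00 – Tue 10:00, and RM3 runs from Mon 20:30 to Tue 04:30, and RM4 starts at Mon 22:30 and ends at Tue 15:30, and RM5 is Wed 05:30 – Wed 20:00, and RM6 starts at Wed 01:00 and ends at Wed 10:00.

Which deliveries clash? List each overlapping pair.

RM1 & RM2, RM1 & RM3, RM1 & RM4, RM2 & RM3, RM2 & RM4, RM3 & RM4, RM5 & RM6

Sorted by start: RM3, RM1, RM4, RM2, RM6, RM5.
RM1 starts before RM3 ends → RM3 and RM1 overlap.
RM4 starts before RM3 ends → RM3 and RM4 overlap.
RM2 starts before RM3 ends → RM3 and RM2 overlap.
RM6 starts after RM3 ends; RM3 is clear from here.
RM4 starts before RM1 ends → RM1 and RM4 overlap.
RM2 starts before RM1 ends → RM1 and RM2 overlap.
RM6 starts after RM1 ends; RM1 is clear from here.
RM2 starts before RM4 ends → RM4 and RM2 overlap.
RM6 starts after RM4 ends; RM4 is clear from here.
RM6 starts after RM2 ends; RM2 is clear from here.
RM5 starts before RM6 ends → RM6 and RM5 overlap.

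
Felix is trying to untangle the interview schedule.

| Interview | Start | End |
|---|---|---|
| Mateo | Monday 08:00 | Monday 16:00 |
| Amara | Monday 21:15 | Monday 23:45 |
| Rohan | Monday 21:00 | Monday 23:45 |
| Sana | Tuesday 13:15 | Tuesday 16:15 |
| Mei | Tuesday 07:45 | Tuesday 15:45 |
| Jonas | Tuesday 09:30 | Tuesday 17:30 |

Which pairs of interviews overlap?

Sorted by start: Mateo, Rohan, Amara, Mei, Jonas, Sana.
Rohan starts after Mateo ends, so nothing later overlaps Mateo either.
Amara starts before Rohan ends → Rohan and Amara overlap.
Mei starts after Rohan ends, so nothing later overlaps Rohan either.
Mei starts after Amara ends, so nothing later overlaps Amara either.
Jonas starts before Mei ends → Mei and Jonas overlap.
Sana starts before Mei ends → Mei and Sana overlap.
Sana starts before Jonas ends → Jonas and Sana overlap.

Amara & Rohan, Jonas & Mei, Jonas & Sana, Mei & Sana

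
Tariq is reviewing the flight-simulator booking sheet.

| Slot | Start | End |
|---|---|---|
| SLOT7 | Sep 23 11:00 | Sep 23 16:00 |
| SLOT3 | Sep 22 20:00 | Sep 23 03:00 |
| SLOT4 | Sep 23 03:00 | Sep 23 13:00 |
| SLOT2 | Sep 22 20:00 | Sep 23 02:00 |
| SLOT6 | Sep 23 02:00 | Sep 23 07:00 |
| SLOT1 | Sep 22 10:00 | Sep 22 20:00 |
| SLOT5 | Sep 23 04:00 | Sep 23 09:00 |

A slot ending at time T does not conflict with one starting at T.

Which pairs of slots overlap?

SLOT2 & SLOT3, SLOT3 & SLOT6, SLOT4 & SLOT5, SLOT4 & SLOT6, SLOT4 & SLOT7, SLOT5 & SLOT6

Check each pair: they overlap iff neither finishes before the other starts.
Sorted by start: SLOT1, SLOT2, SLOT3, SLOT6, SLOT4, SLOT5, SLOT7.
SLOT2 starts exactly when SLOT1 ends (back-to-back, no overlap), so nothing later overlaps SLOT1 either.
SLOT3 starts before SLOT2 ends → SLOT2 and SLOT3 overlap.
SLOT6 starts exactly when SLOT2 ends (back-to-back, no overlap), so nothing later overlaps SLOT2 either.
SLOT6 starts before SLOT3 ends → SLOT3 and SLOT6 overlap.
SLOT4 starts exactly when SLOT3 ends (back-to-back, no overlap), so nothing later overlaps SLOT3 either.
SLOT4 starts before SLOT6 ends → SLOT6 and SLOT4 overlap.
SLOT5 starts before SLOT6 ends → SLOT6 and SLOT5 overlap.
SLOT7 starts after SLOT6 ends.
SLOT5 starts before SLOT4 ends → SLOT4 and SLOT5 overlap.
SLOT7 starts before SLOT4 ends → SLOT4 and SLOT7 overlap.
SLOT7 starts after SLOT5 ends.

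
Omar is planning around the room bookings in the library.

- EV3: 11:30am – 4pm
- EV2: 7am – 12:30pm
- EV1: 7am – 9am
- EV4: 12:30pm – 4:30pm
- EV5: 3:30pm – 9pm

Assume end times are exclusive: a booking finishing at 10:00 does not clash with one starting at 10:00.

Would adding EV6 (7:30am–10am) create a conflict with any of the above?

Yes — it overlaps EV1, EV2

EV1: starts 7am before EV6 ends 10am, and ends 9am after EV6 starts 7:30am → overlap.
EV2: starts 7am before EV6 ends 10am, and ends 12:30pm after EV6 starts 7:30am → overlap.
EV3: starts 11:30am at or after EV6 ends 10am → clear.
EV4: starts 12:30pm at or after EV6 ends 10am → clear.
EV5: starts 3:30pm at or after EV6 ends 10am → clear.
EV6 overlaps EV1, EV2.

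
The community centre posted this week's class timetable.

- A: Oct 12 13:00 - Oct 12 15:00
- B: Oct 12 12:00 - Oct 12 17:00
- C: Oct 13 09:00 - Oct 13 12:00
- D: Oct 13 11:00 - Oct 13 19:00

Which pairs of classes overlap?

A & B, C & D

Check each pair: they overlap iff neither finishes before the other starts.
Sorted by start: B, A, C, D.
A starts before B ends → B and A overlap.
C starts after B ends, so B has no further overlaps.
C starts after A ends, so A has no further overlaps.
D starts before C ends → C and D overlap.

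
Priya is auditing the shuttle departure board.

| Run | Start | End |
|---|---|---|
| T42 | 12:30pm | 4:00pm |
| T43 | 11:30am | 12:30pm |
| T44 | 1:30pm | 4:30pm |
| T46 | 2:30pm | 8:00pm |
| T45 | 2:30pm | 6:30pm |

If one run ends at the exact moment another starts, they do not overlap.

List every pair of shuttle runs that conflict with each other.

T42 & T44, T42 & T45, T42 & T46, T44 & T45, T44 & T46, T45 & T46

Sorted by start: T43, T42, T44, T45, T46.
T42 starts exactly when T43 ends (back-to-back, no overlap) — done with T43.
T44 starts before T42 ends → T42 and T44 overlap.
T45 starts before T42 ends → T42 and T45 overlap.
T46 starts before T42 ends → T42 and T46 overlap.
T45 starts before T44 ends → T44 and T45 overlap.
T46 starts before T44 ends → T44 and T46 overlap.
T46 starts before T45 ends → T45 and T46 overlap.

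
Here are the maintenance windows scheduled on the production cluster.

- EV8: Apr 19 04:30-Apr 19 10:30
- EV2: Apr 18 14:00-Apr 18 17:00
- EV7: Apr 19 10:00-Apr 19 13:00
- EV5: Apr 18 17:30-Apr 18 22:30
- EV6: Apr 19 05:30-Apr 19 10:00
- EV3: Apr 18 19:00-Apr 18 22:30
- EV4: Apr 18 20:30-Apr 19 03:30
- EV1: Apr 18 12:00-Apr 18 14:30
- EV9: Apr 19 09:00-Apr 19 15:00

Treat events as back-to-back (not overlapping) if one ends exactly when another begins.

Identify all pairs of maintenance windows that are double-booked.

Sorted by start: EV1, EV2, EV5, EV3, EV4, EV8, EV6, EV9, EV7.
EV2 starts before EV1 ends → EV1 and EV2 overlap.
EV5 starts after EV1 ends, so EV1 has no further overlaps.
EV5 starts after EV2 ends, so EV2 has no further overlaps.
EV3 starts before EV5 ends → EV5 and EV3 overlap.
EV4 starts before EV5 ends → EV5 and EV4 overlap.
EV8 starts after EV5 ends, so EV5 has no further overlaps.
EV4 starts before EV3 ends → EV3 and EV4 overlap.
EV8 starts after EV3 ends, so EV3 has no further overlaps.
EV8 starts after EV4 ends, so EV4 has no further overlaps.
EV6 starts before EV8 ends → EV8 and EV6 overlap.
EV9 starts before EV8 ends → EV8 and EV9 overlap.
EV7 starts before EV8 ends → EV8 and EV7 overlap.
EV9 starts before EV6 ends → EV6 and EV9 overlap.
EV7 starts exactly when EV6 ends (back-to-back, no overlap).
EV7 starts before EV9 ends → EV9 and EV7 overlap.

EV1 & EV2, EV3 & EV4, EV3 & EV5, EV4 & EV5, EV6 & EV8, EV6 & EV9, EV7 & EV8, EV7 & EV9, EV8 & EV9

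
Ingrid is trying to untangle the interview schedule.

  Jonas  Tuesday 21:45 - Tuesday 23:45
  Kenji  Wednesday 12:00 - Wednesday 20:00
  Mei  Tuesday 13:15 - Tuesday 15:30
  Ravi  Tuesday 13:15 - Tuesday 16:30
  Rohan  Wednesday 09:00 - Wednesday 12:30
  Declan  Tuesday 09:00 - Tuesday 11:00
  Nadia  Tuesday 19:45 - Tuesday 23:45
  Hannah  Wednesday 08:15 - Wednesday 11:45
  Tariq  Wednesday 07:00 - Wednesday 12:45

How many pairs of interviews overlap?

7

Two intervals overlap when each starts before the other ends.
Sorted by start: Declan, Ravi, Mei, Nadia, Jonas, Tariq, Hannah, Rohan, Kenji.
Ravi starts after Declan ends, so Declan has no further overlaps.
Mei starts before Ravi ends → Ravi and Mei overlap.
Nadia starts after Ravi ends, so Ravi has no further overlaps.
Nadia starts after Mei ends, so Mei has no further overlaps.
Jonas starts before Nadia ends → Nadia and Jonas overlap.
Tariq starts after Nadia ends, so Nadia has no further overlaps.
Tariq starts after Jonas ends, so Jonas has no further overlaps.
Hannah starts before Tariq ends → Tariq and Hannah overlap.
Rohan starts before Tariq ends → Tariq and Rohan overlap.
Kenji starts before Tariq ends → Tariq and Kenji overlap.
Rohan starts before Hannah ends → Hannah and Rohan overlap.
Kenji starts after Hannah ends.
Kenji starts before Rohan ends → Rohan and Kenji overlap.
Overlapping pairs: Hannah & Rohan, Hannah & Tariq, Jonas & Nadia, Kenji & Rohan, Kenji & Tariq, Mei & Ravi, Rohan & Tariq — 7 in total.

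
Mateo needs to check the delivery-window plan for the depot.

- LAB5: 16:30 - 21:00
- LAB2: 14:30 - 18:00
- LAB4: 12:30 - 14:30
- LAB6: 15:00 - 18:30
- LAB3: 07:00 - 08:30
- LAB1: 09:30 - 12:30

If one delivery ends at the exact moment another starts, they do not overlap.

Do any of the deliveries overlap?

Check each pair: they overlap iff neither finishes before the other starts.
Sorted by start: LAB3, LAB1, LAB4, LAB2, LAB6, LAB5.
LAB1 starts after LAB3 ends, so nothing later overlaps LAB3 either.
LAB4 starts exactly when LAB1 ends (back-to-back, no overlap), so nothing later overlaps LAB1 either.
LAB2 starts exactly when LAB4 ends (back-to-back, no overlap), so nothing later overlaps LAB4 either.
LAB6 starts before LAB2 ends → LAB2 and LAB6 overlap.
That's a conflict, so the schedule is not conflict-free.

Yes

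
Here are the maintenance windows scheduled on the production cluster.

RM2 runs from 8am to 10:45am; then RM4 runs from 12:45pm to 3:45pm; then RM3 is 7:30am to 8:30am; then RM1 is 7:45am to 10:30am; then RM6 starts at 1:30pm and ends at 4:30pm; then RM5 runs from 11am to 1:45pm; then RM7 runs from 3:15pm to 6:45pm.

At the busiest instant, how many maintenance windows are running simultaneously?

Sweep the timeline, counting +1 at each start and −1 at each end (ends before starts at a tie):
7:30am start RM3 → 1
7:45am start RM1 → 2
8am start RM2 → 3
8:30am end RM3 → 2
10:30am end RM1 → 1
10:45am end RM2 → 0
11am start RM5 → 1
12:45pm start RM4 → 2
1:30pm start RM6 → 3
1:45pm end RM5 → 2
3:15pm start RM7 → 3
3:45pm end RM4 → 2
4:30pm end RM6 → 1
6:45pm end RM7 → 0
Peak is 3, at 8am (RM1, RM2, RM3).

3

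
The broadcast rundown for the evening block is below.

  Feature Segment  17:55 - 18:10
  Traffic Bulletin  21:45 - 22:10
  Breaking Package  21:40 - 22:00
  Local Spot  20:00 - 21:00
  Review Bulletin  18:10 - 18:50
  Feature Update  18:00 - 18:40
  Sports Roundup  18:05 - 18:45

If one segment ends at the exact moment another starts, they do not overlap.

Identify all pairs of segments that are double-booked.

Sorted by start: Feature Segment, Feature Update, Sports Roundup, Review Bulletin, Local Spot, Breaking Package, Traffic Bulletin.
Feature Update starts before Feature Segment ends → Feature Segment and Feature Update overlap.
Sports Roundup starts before Feature Segment ends → Feature Segment and Sports Roundup overlap.
Review Bulletin starts exactly when Feature Segment ends (back-to-back, no overlap), so nothing later overlaps Feature Segment either.
Sports Roundup starts before Feature Update ends → Feature Update and Sports Roundup overlap.
Review Bulletin starts before Feature Update ends → Feature Update and Review Bulletin overlap.
Local Spot starts after Feature Update ends, so nothing later overlaps Feature Update either.
Review Bulletin starts before Sports Roundup ends → Sports Roundup and Review Bulletin overlap.
Local Spot starts after Sports Roundup ends, so nothing later overlaps Sports Roundup either.
Local Spot starts after Review Bulletin ends, so nothing later overlaps Review Bulletin either.
Breaking Package starts after Local Spot ends, so nothing later overlaps Local Spot either.
Traffic Bulletin starts before Breaking Package ends → Breaking Package and Traffic Bulletin overlap.

Breaking Package & Traffic Bulletin, Feature Segment & Feature Update, Feature Segment & Sports Roundup, Feature Update & Review Bulletin, Feature Update & Sports Roundup, Review Bulletin & Sports Roundup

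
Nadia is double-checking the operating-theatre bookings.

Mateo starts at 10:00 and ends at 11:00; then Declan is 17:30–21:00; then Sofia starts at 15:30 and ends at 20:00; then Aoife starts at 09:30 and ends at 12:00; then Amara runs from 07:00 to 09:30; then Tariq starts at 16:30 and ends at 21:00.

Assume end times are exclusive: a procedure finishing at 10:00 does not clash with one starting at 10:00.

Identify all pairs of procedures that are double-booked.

Aoife & Mateo, Declan & Sofia, Declan & Tariq, Sofia & Tariq

Sorted by start: Amara, Aoife, Mateo, Sofia, Tariq, Declan.
Aoife starts exactly when Amara ends (back-to-back, no overlap), so nothing later overlaps Amara either.
Mateo starts before Aoife ends → Aoife and Mateo overlap.
Sofia starts after Aoife ends, so nothing later overlaps Aoife either.
Sofia starts after Mateo ends, so nothing later overlaps Mateo either.
Tariq starts before Sofia ends → Sofia and Tariq overlap.
Declan starts before Sofia ends → Sofia and Declan overlap.
Declan starts before Tariq ends → Tariq and Declan overlap.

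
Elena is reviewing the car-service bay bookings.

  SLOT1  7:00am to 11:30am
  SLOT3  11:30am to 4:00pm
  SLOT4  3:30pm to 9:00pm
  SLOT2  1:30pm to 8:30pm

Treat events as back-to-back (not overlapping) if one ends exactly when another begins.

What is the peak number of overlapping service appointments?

3

Sort all start/end points and keep a running count:
7:00am start SLOT1 → 1
11:30am end SLOT1 → 0
11:30am start SLOT3 → 1
1:30pm start SLOT2 → 2
3:30pm start SLOT4 → 3
4:00pm end SLOT3 → 2
8:30pm end SLOT2 → 1
9:00pm end SLOT4 → 0
Peak is 3, at 3:30pm (SLOT2, SLOT3, SLOT4).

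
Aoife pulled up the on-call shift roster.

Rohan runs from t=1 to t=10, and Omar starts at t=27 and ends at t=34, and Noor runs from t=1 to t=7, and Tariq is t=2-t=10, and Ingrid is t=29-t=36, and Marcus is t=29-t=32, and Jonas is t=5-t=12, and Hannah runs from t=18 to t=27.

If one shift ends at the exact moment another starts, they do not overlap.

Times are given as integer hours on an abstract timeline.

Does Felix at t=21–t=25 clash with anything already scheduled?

Rohan: ends t=10 at or before Felix starts t=21 → clear.
Noor: ends t=7 at or before Felix starts t=21 → clear.
Tariq: ends t=10 at or before Felix starts t=21 → clear.
Jonas: ends t=12 at or before Felix starts t=21 → clear.
Hannah: starts t=18 before Felix ends t=25, and ends t=27 after Felix starts t=21 → overlap.
Omar: starts t=27 at or after Felix ends t=25 → clear.
Marcus: starts t=29 at or after Felix ends t=25 → clear.
Ingrid: starts t=29 at or after Felix ends t=25 → clear.
Felix overlaps Hannah.

Yes — it overlaps Hannah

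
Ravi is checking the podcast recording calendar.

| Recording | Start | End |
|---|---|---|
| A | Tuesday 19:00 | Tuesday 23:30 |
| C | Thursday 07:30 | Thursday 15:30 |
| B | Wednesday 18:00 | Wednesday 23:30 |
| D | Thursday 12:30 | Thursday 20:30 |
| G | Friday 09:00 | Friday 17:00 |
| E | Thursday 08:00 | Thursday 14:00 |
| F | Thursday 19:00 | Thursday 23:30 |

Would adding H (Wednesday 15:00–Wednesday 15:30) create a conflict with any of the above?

A: ends Tuesday 23:30 at or before H starts Wednesday 15:00 → clear.
B: starts Wednesday 18:00 at or after H ends Wednesday 15:30 → clear.
C: starts Thursday 07:30 at or after H ends Wednesday 15:30 → clear.
E: starts Thursday 08:00 at or after H ends Wednesday 15:30 → clear.
D: starts Thursday 12:30 at or after H ends Wednesday 15:30 → clear.
F: starts Thursday 19:00 at or after H ends Wednesday 15:30 → clear.
G: starts Friday 09:00 at or after H ends Wednesday 15:30 → clear.

No — it doesn't clash with anything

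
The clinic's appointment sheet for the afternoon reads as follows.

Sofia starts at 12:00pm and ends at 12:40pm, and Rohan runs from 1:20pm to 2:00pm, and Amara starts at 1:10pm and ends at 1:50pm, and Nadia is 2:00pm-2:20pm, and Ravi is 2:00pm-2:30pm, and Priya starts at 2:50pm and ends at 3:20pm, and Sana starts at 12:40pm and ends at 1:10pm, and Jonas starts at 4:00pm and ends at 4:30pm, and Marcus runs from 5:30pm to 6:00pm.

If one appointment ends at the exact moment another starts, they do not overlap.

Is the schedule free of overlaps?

Sorted by start: Sofia, Sana, Amara, Rohan, Nadia, Ravi, Priya, Jonas, Marcus.
Sana starts exactly when Sofia ends (back-to-back, no overlap), so nothing later overlaps Sofia either.
Amara starts exactly when Sana ends (back-to-back, no overlap), so nothing later overlaps Sana either.
Rohan starts before Amara ends → Amara and Rohan overlap.
That's a conflict, so the schedule is not conflict-free.

No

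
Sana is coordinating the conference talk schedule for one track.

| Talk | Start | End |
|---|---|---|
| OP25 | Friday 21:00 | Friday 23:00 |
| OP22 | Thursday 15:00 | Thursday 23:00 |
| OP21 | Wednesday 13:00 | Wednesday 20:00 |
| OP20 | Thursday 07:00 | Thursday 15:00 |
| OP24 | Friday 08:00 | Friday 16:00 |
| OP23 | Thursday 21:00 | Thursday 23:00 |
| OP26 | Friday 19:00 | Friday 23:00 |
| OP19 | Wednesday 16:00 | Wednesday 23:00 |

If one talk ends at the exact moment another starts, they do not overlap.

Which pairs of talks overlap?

Sorted by start: OP21, OP19, OP20, OP22, OP23, OP24, OP26, OP25.
OP19 starts before OP21 ends → OP21 and OP19 overlap.
OP20 starts after OP21 ends, so OP21 has no further overlaps.
OP20 starts after OP19 ends, so OP19 has no further overlaps.
OP22 starts exactly when OP20 ends (back-to-back, no overlap), so OP20 has no further overlaps.
OP23 starts before OP22 ends → OP22 and OP23 overlap.
OP24 starts after OP22 ends, so OP22 has no further overlaps.
OP24 starts after OP23 ends, so OP23 has no further overlaps.
OP26 starts after OP24 ends, so OP24 has no further overlaps.
OP25 starts before OP26 ends → OP26 and OP25 overlap.

OP19 & OP21, OP22 & OP23, OP25 & OP26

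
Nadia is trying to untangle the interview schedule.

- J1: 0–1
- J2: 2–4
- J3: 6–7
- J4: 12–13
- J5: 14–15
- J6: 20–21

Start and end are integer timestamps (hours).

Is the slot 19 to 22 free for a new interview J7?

No — it overlaps J6

J1: ends 1 at or before J7 starts 19 → clear.
J2: ends 4 at or before J7 starts 19 → clear.
J3: ends 7 at or before J7 starts 19 → clear.
J4: ends 13 at or before J7 starts 19 → clear.
J5: ends 15 at or before J7 starts 19 → clear.
J6: starts 20 before J7 ends 22, and ends 21 after J7 starts 19 → overlap.
J7 overlaps J6.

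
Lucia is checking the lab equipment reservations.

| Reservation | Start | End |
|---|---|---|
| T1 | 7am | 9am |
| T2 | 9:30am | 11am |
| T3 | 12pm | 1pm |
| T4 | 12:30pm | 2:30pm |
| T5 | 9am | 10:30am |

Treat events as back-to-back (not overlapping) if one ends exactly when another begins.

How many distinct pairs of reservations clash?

Sorted by start: T1, T5, T2, T3, T4.
T5 starts exactly when T1 ends (back-to-back, no overlap), so nothing later overlaps T1 either.
T2 starts before T5 ends → T5 and T2 overlap.
T3 starts after T5 ends, so nothing later overlaps T5 either.
T3 starts after T2 ends, so nothing later overlaps T2 either.
T4 starts before T3 ends → T3 and T4 overlap.
Overlapping pairs: T2 & T5, T3 & T4 — 2 in total.

2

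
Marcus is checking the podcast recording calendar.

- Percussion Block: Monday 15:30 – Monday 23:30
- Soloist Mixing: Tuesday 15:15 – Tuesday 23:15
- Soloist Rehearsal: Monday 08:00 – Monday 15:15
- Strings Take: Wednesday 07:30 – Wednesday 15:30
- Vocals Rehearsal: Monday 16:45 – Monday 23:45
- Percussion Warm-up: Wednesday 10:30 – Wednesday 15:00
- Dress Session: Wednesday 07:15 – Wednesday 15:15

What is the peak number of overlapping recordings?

Sweep the timeline, counting +1 at each start and −1 at each end (ends before starts at a tie):
Monday 08:00 start Soloist Rehearsal → 1
Monday 15:15 end Soloist Rehearsal → 0
Monday 15:30 start Percussion Block → 1
Monday 16:45 start Vocals Rehearsal → 2
Monday 23:30 end Percussion Block → 1
Monday 23:45 end Vocals Rehearsal → 0
Tuesday 15:15 start Soloist Mixing → 1
Tuesday 23:15 end Soloist Mixing → 0
Wednesday 07:15 start Dress Session → 1
Wednesday 07:30 start Strings Take → 2
Wednesday 10:30 start Percussion Warm-up → 3
Wednesday 15:00 end Percussion Warm-up → 2
Wednesday 15:15 end Dress Session → 1
Wednesday 15:30 end Strings Take → 0
Peak is 3, at Wednesday 10:30 (Dress Session, Percussion Warm-up, Strings Take).

3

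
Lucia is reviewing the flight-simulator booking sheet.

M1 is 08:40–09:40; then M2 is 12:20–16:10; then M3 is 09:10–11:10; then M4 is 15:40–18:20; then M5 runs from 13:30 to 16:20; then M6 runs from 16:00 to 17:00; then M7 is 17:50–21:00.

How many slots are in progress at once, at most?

Walk through starts and ends in time order (an end at T is processed before a start at T):
08:40 start M1 → 1
09:10 start M3 → 2
09:40 end M1 → 1
11:10 end M3 → 0
12:20 start M2 → 1
13:30 start M5 → 2
15:40 start M4 → 3
16:00 start M6 → 4
16:10 end M2 → 3
16:20 end M5 → 2
17:00 end M6 → 1
17:50 start M7 → 2
18:20 end M4 → 1
21:00 end M7 → 0
Peak is 4, at 16:00 (M2, M4, M5, M6).

4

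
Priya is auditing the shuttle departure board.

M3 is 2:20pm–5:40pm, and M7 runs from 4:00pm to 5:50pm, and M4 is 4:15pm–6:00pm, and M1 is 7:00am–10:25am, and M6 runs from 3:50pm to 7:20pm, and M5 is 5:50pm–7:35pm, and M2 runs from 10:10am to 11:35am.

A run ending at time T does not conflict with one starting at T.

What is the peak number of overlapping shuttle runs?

4

Sort all start/end points and keep a running count:
7:00am start M1 → 1
10:10am start M2 → 2
10:25am end M1 → 1
11:35am end M2 → 0
2:20pm start M3 → 1
3:50pm start M6 → 2
4:00pm start M7 → 3
4:15pm start M4 → 4
5:40pm end M3 → 3
5:50pm end M7 → 2
5:50pm start M5 → 3
6:00pm end M4 → 2
7:20pm end M6 → 1
7:35pm end M5 → 0
Peak is 4, at 4:15pm (M3, M4, M6, M7).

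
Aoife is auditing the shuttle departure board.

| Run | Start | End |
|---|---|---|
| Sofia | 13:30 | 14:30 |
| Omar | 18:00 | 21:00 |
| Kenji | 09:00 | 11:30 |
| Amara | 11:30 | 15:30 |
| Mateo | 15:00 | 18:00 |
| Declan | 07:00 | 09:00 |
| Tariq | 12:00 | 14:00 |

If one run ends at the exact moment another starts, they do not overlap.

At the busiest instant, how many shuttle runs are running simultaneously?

Walk through starts and ends in time order (an end at T is processed before a start at T):
07:00 start Declan → 1
09:00 end Declan → 0
09:00 start Kenji → 1
11:30 end Kenji → 0
11:30 start Amara → 1
12:00 start Tariq → 2
13:30 start Sofia → 3
14:00 end Tariq → 2
14:30 end Sofia → 1
15:00 start Mateo → 2
15:30 end Amara → 1
18:00 end Mateo → 0
18:00 start Omar → 1
21:00 end Omar → 0
Peak is 3, at 13:30 (Amara, Sofia, Tariq).

3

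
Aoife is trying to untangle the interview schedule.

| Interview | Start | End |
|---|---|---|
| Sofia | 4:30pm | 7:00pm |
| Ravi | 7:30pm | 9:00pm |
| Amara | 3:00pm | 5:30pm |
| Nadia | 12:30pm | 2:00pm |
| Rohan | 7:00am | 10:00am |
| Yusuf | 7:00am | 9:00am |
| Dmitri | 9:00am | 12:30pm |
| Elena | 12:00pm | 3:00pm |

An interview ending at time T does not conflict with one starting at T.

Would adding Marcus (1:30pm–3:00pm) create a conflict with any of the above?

Rohan: ends 10:00am at or before Marcus starts 1:30pm → clear.
Yusuf: ends 9:00am at or before Marcus starts 1:30pm → clear.
Dmitri: ends 12:30pm at or before Marcus starts 1:30pm → clear.
Elena: starts 12:00pm before Marcus ends 3:00pm, and ends 3:00pm after Marcus starts 1:30pm → overlap.
Nadia: starts 12:30pm before Marcus ends 3:00pm, and ends 2:00pm after Marcus starts 1:30pm → overlap.
Amara: starts 3:00pm at or after Marcus ends 3:00pm → clear.
Sofia: starts 4:30pm at or after Marcus ends 3:00pm → clear.
Ravi: starts 7:30pm at or after Marcus ends 3:00pm → clear.
Marcus overlaps Nadia, Elena.

Yes — it overlaps Elena, Nadia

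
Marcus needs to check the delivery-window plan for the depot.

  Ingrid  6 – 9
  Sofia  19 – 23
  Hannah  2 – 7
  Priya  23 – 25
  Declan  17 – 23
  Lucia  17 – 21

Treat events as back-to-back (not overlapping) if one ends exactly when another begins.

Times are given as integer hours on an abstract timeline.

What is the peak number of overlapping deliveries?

3

Sort all start/end points and keep a running count:
2 start Hannah → 1
6 start Ingrid → 2
7 end Hannah → 1
9 end Ingrid → 0
17 start Declan → 1
17 start Lucia → 2
19 start Sofia → 3
21 end Lucia → 2
23 end Declan → 1
23 end Sofia → 0
23 start Priya → 1
25 end Priya → 0
Peak is 3, at 19 (Declan, Lucia, Sofia).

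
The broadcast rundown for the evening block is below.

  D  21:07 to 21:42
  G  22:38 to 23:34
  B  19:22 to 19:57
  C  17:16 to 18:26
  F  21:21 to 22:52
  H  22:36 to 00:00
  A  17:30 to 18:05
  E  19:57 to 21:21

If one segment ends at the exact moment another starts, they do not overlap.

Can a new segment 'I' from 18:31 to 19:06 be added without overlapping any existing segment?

Yes — the slot is free

C: ends 18:26 at or before I starts 18:31 → clear.
A: ends 18:05 at or before I starts 18:31 → clear.
B: starts 19:22 at or after I ends 19:06 → clear.
E: starts 19:57 at or after I ends 19:06 → clear.
D: starts 21:07 at or after I ends 19:06 → clear.
F: starts 21:21 at or after I ends 19:06 → clear.
H: starts 22:36 at or after I ends 19:06 → clear.
G: starts 22:38 at or after I ends 19:06 → clear.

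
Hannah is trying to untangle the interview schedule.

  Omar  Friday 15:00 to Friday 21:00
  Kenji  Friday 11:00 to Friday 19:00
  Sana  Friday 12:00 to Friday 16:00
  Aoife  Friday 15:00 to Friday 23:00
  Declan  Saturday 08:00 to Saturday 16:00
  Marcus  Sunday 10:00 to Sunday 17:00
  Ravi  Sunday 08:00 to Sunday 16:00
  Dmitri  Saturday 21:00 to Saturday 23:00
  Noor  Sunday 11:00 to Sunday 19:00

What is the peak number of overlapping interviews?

4

Sweep the timeline, counting +1 at each start and −1 at each end (ends before starts at a tie):
Friday 11:00 start Kenji → 1
Friday 12:00 start Sana → 2
Friday 15:00 start Aoife → 3
Friday 15:00 start Omar → 4
Friday 16:00 end Sana → 3
Friday 19:00 end Kenji → 2
Friday 21:00 end Omar → 1
Friday 23:00 end Aoife → 0
Saturday 08:00 start Declan → 1
Saturday 16:00 end Declan → 0
Saturday 21:00 start Dmitri → 1
Saturday 23:00 end Dmitri → 0
Sunday 08:00 start Ravi → 1
Sunday 10:00 start Marcus → 2
Sunday 11:00 start Noor → 3
Sunday 16:00 end Ravi → 2
Sunday 17:00 end Marcus → 1
Sunday 19:00 end Noor → 0
Peak is 4, at Friday 15:00 (Aoife, Kenji, Omar, Sana).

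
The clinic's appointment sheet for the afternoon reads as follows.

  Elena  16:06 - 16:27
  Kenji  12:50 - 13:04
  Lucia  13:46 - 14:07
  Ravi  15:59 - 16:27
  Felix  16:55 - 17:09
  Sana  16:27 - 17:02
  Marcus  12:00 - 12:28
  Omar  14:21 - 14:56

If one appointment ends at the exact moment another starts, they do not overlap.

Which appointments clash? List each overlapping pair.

Elena & Ravi, Felix & Sana

Two intervals overlap when each starts before the other ends.
Sorted by start: Marcus, Kenji, Lucia, Omar, Ravi, Elena, Sana, Felix.
Kenji starts after Marcus ends; Marcus is clear from here.
Lucia starts after Kenji ends; Kenji is clear from here.
Omar starts after Lucia ends; Lucia is clear from here.
Ravi starts after Omar ends; Omar is clear from here.
Elena starts before Ravi ends → Ravi and Elena overlap.
Sana starts exactly when Ravi ends (back-to-back, no overlap); Ravi is clear from here.
Sana starts exactly when Elena ends (back-to-back, no overlap); Elena is clear from here.
Felix starts before Sana ends → Sana and Felix overlap.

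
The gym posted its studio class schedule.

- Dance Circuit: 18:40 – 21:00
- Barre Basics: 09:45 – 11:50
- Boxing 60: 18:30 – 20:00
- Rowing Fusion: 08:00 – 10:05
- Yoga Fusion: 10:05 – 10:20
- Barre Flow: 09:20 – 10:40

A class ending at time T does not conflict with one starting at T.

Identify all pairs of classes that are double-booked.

Sorted by start: Rowing Fusion, Barre Flow, Barre Basics, Yoga Fusion, Boxing 60, Dance Circuit.
Barre Flow starts before Rowing Fusion ends → Rowing Fusion and Barre Flow overlap.
Barre Basics starts before Rowing Fusion ends → Rowing Fusion and Barre Basics overlap.
Yoga Fusion starts exactly when Rowing Fusion ends (back-to-back, no overlap), so Rowing Fusion has no further overlaps.
Barre Basics starts before Barre Flow ends → Barre Flow and Barre Basics overlap.
Yoga Fusion starts before Barre Flow ends → Barre Flow and Yoga Fusion overlap.
Boxing 60 starts after Barre Flow ends, so Barre Flow has no further overlaps.
Yoga Fusion starts before Barre Basics ends → Barre Basics and Yoga Fusion overlap.
Boxing 60 starts after Barre Basics ends, so Barre Basics has no further overlaps.
Boxing 60 starts after Yoga Fusion ends, so Yoga Fusion has no further overlaps.
Dance Circuit starts before Boxing 60 ends → Boxing 60 and Dance Circuit overlap.

Barre Basics & Barre Flow, Barre Basics & Rowing Fusion, Barre Basics & Yoga Fusion, Barre Flow & Rowing Fusion, Barre Flow & Yoga Fusion, Boxing 60 & Dance Circuit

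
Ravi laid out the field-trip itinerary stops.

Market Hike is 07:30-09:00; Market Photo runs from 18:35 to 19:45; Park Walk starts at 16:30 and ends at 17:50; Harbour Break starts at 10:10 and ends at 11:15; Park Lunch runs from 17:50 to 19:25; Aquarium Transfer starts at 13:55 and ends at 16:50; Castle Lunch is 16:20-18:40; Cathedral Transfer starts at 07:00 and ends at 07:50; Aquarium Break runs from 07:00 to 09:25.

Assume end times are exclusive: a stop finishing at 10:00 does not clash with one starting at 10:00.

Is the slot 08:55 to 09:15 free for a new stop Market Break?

No — it overlaps Aquarium Break, Market Hike

Cathedral Transfer: ends 07:50 at or before Market Break starts 08:55 → clear.
Aquarium Break: starts 07:00 before Market Break ends 09:15, and ends 09:25 after Market Break starts 08:55 → overlap.
Market Hike: starts 07:30 before Market Break ends 09:15, and ends 09:00 after Market Break starts 08:55 → overlap.
Harbour Break: starts 10:10 at or after Market Break ends 09:15 → clear.
Aquarium Transfer: starts 13:55 at or after Market Break ends 09:15 → clear.
Castle Lunch: starts 16:20 at or after Market Break ends 09:15 → clear.
Park Walk: starts 16:30 at or after Market Break ends 09:15 → clear.
Park Lunch: starts 17:50 at or after Market Break ends 09:15 → clear.
Market Photo: starts 18:35 at or after Market Break ends 09:15 → clear.
Market Break overlaps Aquarium Break, Market Hike.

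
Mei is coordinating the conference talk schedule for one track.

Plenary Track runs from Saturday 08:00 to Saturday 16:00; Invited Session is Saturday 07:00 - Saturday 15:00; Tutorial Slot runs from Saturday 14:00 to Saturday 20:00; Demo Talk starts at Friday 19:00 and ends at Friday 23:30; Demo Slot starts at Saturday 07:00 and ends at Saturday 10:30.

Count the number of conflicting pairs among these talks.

Check each pair: they overlap iff neither finishes before the other starts.
Sorted by start: Demo Talk, Demo Slot, Invited Session, Plenary Track, Tutorial Slot.
Demo Slot starts after Demo Talk ends, so Demo Talk has no further overlaps.
Invited Session starts before Demo Slot ends → Demo Slot and Invited Session overlap.
Plenary Track starts before Demo Slot ends → Demo Slot and Plenary Track overlap.
Tutorial Slot starts after Demo Slot ends.
Plenary Track starts before Invited Session ends → Invited Session and Plenary Track overlap.
Tutorial Slot starts before Invited Session ends → Invited Session and Tutorial Slot overlap.
Tutorial Slot starts before Plenary Track ends → Plenary Track and Tutorial Slot overlap.
Overlapping pairs: Demo Slot & Invited Session, Demo Slot & Plenary Track, Invited Session & Plenary Track, Invited Session & Tutorial Slot, Plenary Track & Tutorial Slot — 5 in total.

5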